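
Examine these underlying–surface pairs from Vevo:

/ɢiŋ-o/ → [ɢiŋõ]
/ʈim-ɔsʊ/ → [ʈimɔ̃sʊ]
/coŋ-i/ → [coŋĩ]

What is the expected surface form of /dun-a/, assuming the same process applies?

The data show progressive nasality assimilation (vowel nasalisation): /o/ → [õ] after /ŋ/; /ɔ/ → [ɔ̃] after /m/; /i/ → [ĩ] after /ŋ/ — a vowel is nasalised by an immediately preceding nasal consonant.
/a/ sits next to the nasal /n/ and is therefore nasalised to [ã].

[dunã]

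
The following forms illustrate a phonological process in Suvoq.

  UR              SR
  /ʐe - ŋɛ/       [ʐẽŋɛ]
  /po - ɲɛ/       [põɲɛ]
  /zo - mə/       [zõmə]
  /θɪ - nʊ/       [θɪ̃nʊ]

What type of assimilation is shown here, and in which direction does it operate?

regressive nasality assimilation (vowel nasalisation)

The vowel /e/ surfaces as nasalised [ẽ] next to the following nasal /ŋ/ — it has acquired the [+nasal] feature of its neighbour.
The other forms show the same pattern: /o/ → [õ] before /ɲ/; /o/ → [õ] before /m/; /ɪ/ → [ɪ̃] before /n/ — each time a vowel is nasalised next to a following nasal.
Because the conditioning nasal is to the right of the vowel that changes, the process is regressive (anticipatory).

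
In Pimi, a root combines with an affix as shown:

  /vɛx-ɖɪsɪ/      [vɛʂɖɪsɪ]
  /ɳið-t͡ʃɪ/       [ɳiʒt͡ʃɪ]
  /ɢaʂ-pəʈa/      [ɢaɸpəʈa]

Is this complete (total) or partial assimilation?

The segment that alternates is /x/, which surfaces as [ʂ] when adjacent to /ɖ/.
The change velar → retroflex matches the place of the following /ɖ/, identifying this as place assimilation.
Manner and voice are unchanged, so the assimilation is partial, not total.
The other alternating forms pattern the same way: /ð/ → [ʒ] before /t͡ʃ/ (dental → postalveolar, matching postalveolar); /ʂ/ → [ɸ] before /p/ (retroflex → bilabial, matching bilabial) — only place changes, and always toward the following segment.

partial assimilation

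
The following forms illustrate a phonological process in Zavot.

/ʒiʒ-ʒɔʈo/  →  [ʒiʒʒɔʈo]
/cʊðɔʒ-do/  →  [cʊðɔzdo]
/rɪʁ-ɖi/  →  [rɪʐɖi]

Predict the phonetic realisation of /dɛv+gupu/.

[dɛɣgupu]

The data show regressive place assimilation: /ʒ/ → [z] before /d/; /ʁ/ → [ʐ] before /ɖ/. In each pair only place changes, matching the following consonant, while manner and voice stay constant.
Nothing changes in [ʒiʒʒɔʈo]: there the adjacent consonants already agree in place (/ʒ/ and /ʒ/ are both postalveolar), so this form is consistent with the same rule.
The rule targets /v/ (voiced labiodental fricative), which sits before the trigger /g/ (velar).
The voiced velar fricative is [ɣ], so /v/ → [ɣ].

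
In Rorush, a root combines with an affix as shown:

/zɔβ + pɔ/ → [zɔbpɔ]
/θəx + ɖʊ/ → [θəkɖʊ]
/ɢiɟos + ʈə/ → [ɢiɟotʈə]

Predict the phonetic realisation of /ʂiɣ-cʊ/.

The data show regressive manner assimilation: /β/ → [b] before /p/; /x/ → [k] before /ɖ/; /s/ → [t] before /ʈ/. In each pair only manner changes, matching the following consonant, while place and voice stay constant.
The rule targets /ɣ/ (voiced velar fricative), which sits before the trigger /c/ (stop).
The voiced velar stop is [g], so /ɣ/ → [g].

[ʂigcʊ]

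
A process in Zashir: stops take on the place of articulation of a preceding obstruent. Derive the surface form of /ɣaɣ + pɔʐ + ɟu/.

[ɣaɣkɔʐɖu]

The rule targets /p/ (voiceless bilabial stop), which sits after the trigger /ɣ/ (velar).
Changing only its place to velar gives [k] — the voiceless velar stop.
The same rule applies at the second boundary: /ɟ/ → [ɖ] next to /ʐ/.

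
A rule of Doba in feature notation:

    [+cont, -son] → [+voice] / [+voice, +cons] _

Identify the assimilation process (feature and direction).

The structural change is [+voice], and the conditioning segment [+voice, +cons] (a voiced consonant) is itself voiced, so the target comes to share the voicing of its neighbour — voicing assimilation.
Since the environment is written before the underscore, the trigger precedes the target; the direction is progressive.

progressive voicing assimilation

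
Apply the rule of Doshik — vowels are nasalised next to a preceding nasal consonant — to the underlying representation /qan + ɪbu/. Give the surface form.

/ɪ/ sits next to the nasal /n/ and is therefore nasalised to [ɪ̃].

[qanɪ̃bu]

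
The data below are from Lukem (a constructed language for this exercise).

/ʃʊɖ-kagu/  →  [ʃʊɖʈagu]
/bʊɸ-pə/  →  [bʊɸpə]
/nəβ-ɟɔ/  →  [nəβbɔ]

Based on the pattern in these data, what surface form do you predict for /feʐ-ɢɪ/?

The data show progressive place assimilation: /k/ → [ʈ] after /ɖ/; /ɟ/ → [b] after /β/. In each pair only place changes, matching the preceding consonant, while manner and voice stay constant.
Nothing changes in [bʊɸpə]: there the adjacent consonants already agree in place (/p/ and /ɸ/ are both bilabial), so this form is consistent with the same rule.
/ɢ/ is a voiced uvular stop. The preceding trigger /ʐ/ is retroflex, so /ɢ/ must become retroflex as well.
Changing only its place to retroflex gives [ɖ] — the voiced retroflex stop.

[feʐɖɪ]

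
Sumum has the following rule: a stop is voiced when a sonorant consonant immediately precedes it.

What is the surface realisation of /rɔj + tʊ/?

[rɔjdʊ]

The rule targets /t/ (voiceless alveolar stop), which sits after the trigger /j/ (voiced).
The voiced alveolar stop is [d], so /t/ → [d].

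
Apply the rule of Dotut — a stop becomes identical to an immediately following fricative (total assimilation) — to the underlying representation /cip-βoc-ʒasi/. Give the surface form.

/p/ is the segment targeted by the rule; it sits immediately before /β/, so it assimilates completely and surfaces as [β].
The same rule applies at the second boundary: /c/ → [ʒ] next to /ʒ/.

[ciββoʒʒasi]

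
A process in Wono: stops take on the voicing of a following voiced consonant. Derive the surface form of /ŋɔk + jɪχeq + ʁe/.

/k/ is a voiceless velar stop. The following trigger /j/ is voiced, so /k/ must become voiced as well.
The voiced velar stop is [g], so /k/ → [g].
At the second juncture, /q/ likewise becomes [ɢ] adjacent to /ʁ/.

[ŋɔgjɪχeɢʁe]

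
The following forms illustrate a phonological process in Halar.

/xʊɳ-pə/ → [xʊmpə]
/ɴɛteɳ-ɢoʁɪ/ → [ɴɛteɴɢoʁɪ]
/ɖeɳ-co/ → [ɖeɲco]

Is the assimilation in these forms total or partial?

partial assimilation

Comparing underlying and surface forms, /ɳ/ → [m] is the alternation; the neighbouring /p/ is constant.
The change retroflex → bilabial matches the place of the following /p/, identifying this as place assimilation.
Manner and voice are unchanged, so the assimilation is partial, not total.
The other alternating forms pattern the same way: /ɳ/ → [ɴ] before /ɢ/ (retroflex → uvular, matching uvular); /ɳ/ → [ɲ] before /c/ (retroflex → palatal, matching palatal) — only place changes, and always toward the following segment.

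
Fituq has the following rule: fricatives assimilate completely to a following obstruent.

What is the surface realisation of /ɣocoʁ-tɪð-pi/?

/ʁ/ is the segment targeted by the rule; it sits immediately before /t/, so it assimilates completely and surfaces as [t].
The same rule applies at the second boundary: /ð/ → [p] next to /p/.

[ɣocottɪppi]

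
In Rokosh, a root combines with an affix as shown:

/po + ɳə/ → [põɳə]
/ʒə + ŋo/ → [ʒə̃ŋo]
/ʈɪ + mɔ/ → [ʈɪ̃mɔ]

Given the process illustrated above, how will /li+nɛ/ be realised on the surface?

The data show regressive nasality assimilation (vowel nasalisation): /o/ → [õ] before /ɳ/; /ə/ → [ə̃] before /ŋ/; /ɪ/ → [ɪ̃] before /m/ — a vowel is nasalised by an immediately following nasal consonant.
/i/ sits next to the nasal /n/ and is therefore nasalised to [ĩ].

[lĩnɛ]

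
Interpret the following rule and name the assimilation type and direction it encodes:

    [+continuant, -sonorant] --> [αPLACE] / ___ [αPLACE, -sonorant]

regressive place assimilation

The shared variable α links the value of the place features (abbreviated [PLACE]) on the target to the same value on the neighbouring segment, so place is the feature that assimilates.
Since the environment is written after the underscore, the trigger follows the target; the direction is regressive.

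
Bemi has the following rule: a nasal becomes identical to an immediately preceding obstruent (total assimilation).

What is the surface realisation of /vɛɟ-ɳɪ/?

/ɳ/ is the segment targeted by the rule; it sits immediately after /ɟ/, so it assimilates completely and surfaces as [ɟ].

[vɛɟɟɪ]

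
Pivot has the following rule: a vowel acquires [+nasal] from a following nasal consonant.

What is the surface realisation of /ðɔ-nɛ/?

The vowel /ɔ/ is adjacent to the following nasal /n/, so it acquires [+nasal] and surfaces as [ɔ̃].

[ðɔ̃nɛ]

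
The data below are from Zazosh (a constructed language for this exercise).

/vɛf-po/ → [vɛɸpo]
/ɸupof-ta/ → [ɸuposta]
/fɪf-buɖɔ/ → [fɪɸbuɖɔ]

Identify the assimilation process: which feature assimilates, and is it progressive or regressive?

Comparing underlying and surface forms, /f/ → [ɸ] is the alternation; the neighbouring /p/ is constant.
/f/ is labiodental while /p/ is bilabial; the output [ɸ] is bilabial, matching the trigger — so the feature that spreads is place.
Manner and voice are unchanged, so the assimilation is partial, not total.
Checking the remaining alternations: /f/ → [s] before /t/ (labiodental → alveolar, matching alveolar); /f/ → [ɸ] before /b/ (labiodental → bilabial, matching bilabial) — only place changes, and always toward the following segment.
The trigger is the following segment, so the direction is regressive (anticipatory).

regressive place assimilation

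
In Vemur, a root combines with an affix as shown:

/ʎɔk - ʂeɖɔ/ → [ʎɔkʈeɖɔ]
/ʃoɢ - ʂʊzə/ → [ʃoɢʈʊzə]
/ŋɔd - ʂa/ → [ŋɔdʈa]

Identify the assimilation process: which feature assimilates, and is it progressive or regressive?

progressive manner assimilation

Underlying /ʂ/ is realised as [ʈ] next to /k/; /k/ itself does not change.
The change fricative → stop matches the manner of the preceding /k/, identifying this as manner assimilation.
Place and voice are unchanged, so the assimilation is partial, not total.
The other alternating forms pattern the same way: /ʂ/ → [ʈ] after /ɢ/ (fricative → stop, matching a stop); /ʂ/ → [ʈ] after /d/ (fricative → stop, matching a stop) — only manner changes, and always toward the preceding segment.
Since the segment that changes follows the conditioning segment, the assimilation is progressive.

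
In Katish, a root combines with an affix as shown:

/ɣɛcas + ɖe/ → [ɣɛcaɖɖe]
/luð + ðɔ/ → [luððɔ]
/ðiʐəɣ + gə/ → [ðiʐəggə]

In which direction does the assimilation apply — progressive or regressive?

The segment that alternates is /s/, which surfaces as [ɖ] when adjacent to /ɖ/.
The output [ɖ] is identical to the trigger /ɖ/ — every feature (place, manner, voicing) has been copied — so this is total assimilation.
The remaining alternation confirms this: /ɣ/ → [g] before /g/ — in each case the output is a copy of the following consonant.
In [luððɔ] the two consonants at the boundary are already identical (/ð/ + /ð/), so the rule applies vacuously and nothing changes.
The trigger is the following segment, so the direction is regressive (anticipatory).

regressive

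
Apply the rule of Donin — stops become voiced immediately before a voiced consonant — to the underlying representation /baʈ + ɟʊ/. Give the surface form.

/ʈ/ is a voiceless retroflex stop. The following trigger /ɟ/ is voiced, so /ʈ/ must become voiced as well.
A voiced retroflex stop is [ɖ], so the surface segment is [ɖ].

[baɖɟʊ]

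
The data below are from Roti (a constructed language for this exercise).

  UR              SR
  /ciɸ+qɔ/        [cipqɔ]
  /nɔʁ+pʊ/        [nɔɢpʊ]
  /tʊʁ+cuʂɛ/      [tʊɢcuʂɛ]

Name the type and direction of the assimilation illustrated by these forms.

The segment that alternates is /ɸ/, which surfaces as [p] when adjacent to /q/.
The change fricative → stop matches the manner of the following /q/, identifying this as manner assimilation.
Place and voice are unchanged, so the assimilation is partial, not total.
Checking the remaining alternations: /ʁ/ → [ɢ] before /p/ (fricative → stop, matching a stop); /ʁ/ → [ɢ] before /c/ (fricative → stop, matching a stop) — only manner changes, and always toward the following segment.
Since the segment that changes precedes the conditioning segment, the assimilation is regressive.

regressive manner assimilation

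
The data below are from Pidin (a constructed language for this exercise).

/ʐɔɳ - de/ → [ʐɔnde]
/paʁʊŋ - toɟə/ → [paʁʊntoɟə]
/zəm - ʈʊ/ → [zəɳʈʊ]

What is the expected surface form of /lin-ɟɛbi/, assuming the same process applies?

[liɲɟɛbi]

The data show regressive place assimilation: /ɳ/ → [n] before /d/; /ŋ/ → [n] before /t/; /m/ → [ɳ] before /ʈ/. In each pair only place changes, matching the following consonant, while manner and voice stay constant.
/n/ is a voiced alveolar nasal. The following trigger /ɟ/ is palatal, so /n/ must become palatal as well.
The voiced palatal nasal is [ɲ], so /n/ → [ɲ].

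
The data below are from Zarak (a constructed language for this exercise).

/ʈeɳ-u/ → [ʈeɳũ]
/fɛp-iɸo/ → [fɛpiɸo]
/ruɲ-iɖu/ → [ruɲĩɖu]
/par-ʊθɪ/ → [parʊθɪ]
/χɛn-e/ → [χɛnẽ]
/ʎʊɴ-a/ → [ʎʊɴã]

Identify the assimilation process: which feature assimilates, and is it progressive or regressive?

The vowel /u/ surfaces as nasalised [ũ] next to the preceding nasal /ɳ/ — it has acquired the [+nasal] feature of its neighbour.
The other forms show the same pattern: /i/ → [ĩ] after /ɲ/; /e/ → [ẽ] after /n/; /a/ → [ã] after /ɴ/ — each time a vowel is nasalised next to a preceding nasal.
No change occurs in [fɛpiɸo], [parʊθɪ] because the vowel at the boundary is adjacent to an oral consonant, not a nasal (/i/ next to /p/; /ʊ/ next to /r/).
Because the conditioning nasal is to the left of the vowel that changes, the process is progressive (perseverative).

progressive nasality assimilation (vowel nasalisation)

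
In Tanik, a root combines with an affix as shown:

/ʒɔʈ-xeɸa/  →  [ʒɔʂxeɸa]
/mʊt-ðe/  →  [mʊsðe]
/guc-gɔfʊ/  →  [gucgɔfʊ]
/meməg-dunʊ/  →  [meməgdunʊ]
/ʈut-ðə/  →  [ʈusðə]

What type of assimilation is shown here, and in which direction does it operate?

The segment that alternates is /ʈ/, which surfaces as [ʂ] when adjacent to /x/.
The change stop → fricative matches the manner of the following /x/, identifying this as manner assimilation.
Place and voice are unchanged, so the assimilation is partial, not total.
The same holds elsewhere in the data: /t/ → [s] before /ð/ (stop → fricative, matching a fricative) — only manner changes, and always toward the following segment.
Nothing changes in [gucgɔfʊ], [meməgdunʊ]: there the adjacent consonants already agree in manner (/c/ and /g/ are both stops; /g/ and /d/ are both stops), so these forms are consistent with the same rule.
The trigger is the following segment, so the direction is regressive (anticipatory).

regressive manner assimilation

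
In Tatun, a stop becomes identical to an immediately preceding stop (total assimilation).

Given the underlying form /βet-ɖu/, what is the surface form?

/ɖ/ is the segment targeted by the rule; it sits immediately after /t/, so it assimilates completely and surfaces as [t].

[βettu]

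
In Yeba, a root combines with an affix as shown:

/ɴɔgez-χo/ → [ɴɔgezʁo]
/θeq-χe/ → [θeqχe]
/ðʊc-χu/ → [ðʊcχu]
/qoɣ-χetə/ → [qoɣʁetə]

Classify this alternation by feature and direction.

progressive voicing assimilation

The segment that alternates is /χ/, which surfaces as [ʁ] when adjacent to /z/.
/χ/ is voiceless while /z/ is voiced; the output [ʁ] is voiced, matching the trigger — so the feature that spreads is voicing.
Place and manner are unchanged, so the assimilation is partial, not total.
The other alternating form patterns the same way: /χ/ → [ʁ] after /ɣ/ (voiceless → voiced, matching voiced) — only voicing changes, and always toward the preceding segment.
Nothing changes in [θeqχe], [ðʊcχu]: there the adjacent consonants already agree in voicing (/χ/ and /q/ are both voiceless; /χ/ and /c/ are both voiceless), so these forms are consistent with the same rule.
Since the segment that changes follows the conditioning segment, the assimilation is progressive.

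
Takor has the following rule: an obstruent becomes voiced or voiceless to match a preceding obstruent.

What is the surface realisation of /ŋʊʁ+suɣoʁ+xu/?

[ŋʊʁzuɣoʁɣu]

/s/ is a voiceless alveolar fricative. The preceding trigger /ʁ/ is voiced, so /s/ must become voiced as well.
Changing only its voicing to voiced gives [z] — the voiced alveolar fricative.
The same rule applies at the second boundary: /x/ → [ɣ] next to /ʁ/.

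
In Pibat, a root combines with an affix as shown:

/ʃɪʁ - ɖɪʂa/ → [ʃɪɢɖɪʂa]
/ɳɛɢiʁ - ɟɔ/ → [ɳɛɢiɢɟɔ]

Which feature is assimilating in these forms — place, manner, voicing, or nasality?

The segment that alternates is /ʁ/, which surfaces as [ɢ] when adjacent to /ɖ/.
The change fricative → stop matches the manner of the following /ɖ/, identifying this as manner assimilation.
Checking the remaining alternation: /ʁ/ → [ɢ] before /ɟ/ (fricative → stop, matching a stop) — only manner changes, and always toward the following segment.

manner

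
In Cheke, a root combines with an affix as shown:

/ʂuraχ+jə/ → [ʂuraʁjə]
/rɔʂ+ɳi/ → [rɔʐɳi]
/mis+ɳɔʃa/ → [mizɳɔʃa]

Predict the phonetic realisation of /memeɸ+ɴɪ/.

The data show regressive voicing assimilation: /χ/ → [ʁ] before /j/; /ʂ/ → [ʐ] before /ɳ/; /s/ → [z] before /ɳ/. In each pair only voicing changes, matching the following consonant, while place and manner stay constant.
The rule targets /ɸ/ (voiceless bilabial fricative), which sits before the trigger /ɴ/ (voiced).
A voiced bilabial fricative is [β], so the surface segment is [β].

[memeβɴɪ]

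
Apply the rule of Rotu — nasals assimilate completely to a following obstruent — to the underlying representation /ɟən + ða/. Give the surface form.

/n/ is the segment targeted by the rule; it sits immediately before /ð/, so it assimilates completely and surfaces as [ð].

[ɟəðða]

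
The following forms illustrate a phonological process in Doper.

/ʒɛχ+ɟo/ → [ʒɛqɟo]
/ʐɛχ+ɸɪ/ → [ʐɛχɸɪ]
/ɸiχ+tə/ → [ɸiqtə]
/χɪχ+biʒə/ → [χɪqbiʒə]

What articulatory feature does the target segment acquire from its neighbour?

The segment that alternates is /χ/, which surfaces as [q] when adjacent to /ɟ/.
/χ/ is a fricative while /ɟ/ is a stop; the output [q] is a stop, matching the trigger — so the feature that spreads is manner.
Checking the remaining alternations: /χ/ → [q] before /t/ (fricative → stop, matching a stop); /χ/ → [q] before /b/ (fricative → stop, matching a stop) — only manner changes, and always toward the following segment.
Nothing changes in [ʐɛχɸɪ]: there the adjacent consonants already agree in manner (/χ/ and /ɸ/ are both fricatives), so this form is consistent with the same rule.

manner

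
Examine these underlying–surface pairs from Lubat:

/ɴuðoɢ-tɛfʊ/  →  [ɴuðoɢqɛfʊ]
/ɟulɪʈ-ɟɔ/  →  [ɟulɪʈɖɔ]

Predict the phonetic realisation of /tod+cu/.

The data show progressive place assimilation: /t/ → [q] after /ɢ/; /ɟ/ → [ɖ] after /ʈ/. In each pair only place changes, matching the preceding consonant, while manner and voice stay constant.
/c/ is a voiceless palatal stop. The preceding trigger /d/ is alveolar, so /c/ must become alveolar as well.
The voiceless alveolar stop is [t], so /c/ → [t].

[todtu]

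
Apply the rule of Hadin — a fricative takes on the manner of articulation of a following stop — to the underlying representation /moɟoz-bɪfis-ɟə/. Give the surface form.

[moɟodbɪfitɟə]

/z/ is a voiced alveolar fricative. The following trigger /b/ is a stop, so /z/ must become a stop as well.
The voiced alveolar stop is [d], so /z/ → [d].
The same rule applies at the second boundary: /s/ → [t] next to /ɟ/.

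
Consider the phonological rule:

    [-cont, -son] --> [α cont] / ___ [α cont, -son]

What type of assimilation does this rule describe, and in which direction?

regressive manner assimilation

The rule copies [cont] (continuancy) from the environment onto the target stops; since [±cont] encodes the stop/fricative manner contrast, the assimilating dimension is manner.
Since the environment is written after the underscore, the trigger follows the target; the direction is regressive.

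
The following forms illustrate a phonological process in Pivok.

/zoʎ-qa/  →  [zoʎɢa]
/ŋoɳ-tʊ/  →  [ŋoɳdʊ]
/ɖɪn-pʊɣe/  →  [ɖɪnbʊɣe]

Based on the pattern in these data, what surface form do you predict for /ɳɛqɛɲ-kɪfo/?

The data show progressive voicing assimilation: /q/ → [ɢ] after /ʎ/; /t/ → [d] after /ɳ/; /p/ → [b] after /n/. In each pair only voicing changes, matching the preceding consonant, while place and manner stay constant.
The rule targets /k/ (voiceless velar stop), which sits after the trigger /ɲ/ (voiced).
The voiced velar stop is [g], so /k/ → [g].

[ɳɛqɛɲgɪfo]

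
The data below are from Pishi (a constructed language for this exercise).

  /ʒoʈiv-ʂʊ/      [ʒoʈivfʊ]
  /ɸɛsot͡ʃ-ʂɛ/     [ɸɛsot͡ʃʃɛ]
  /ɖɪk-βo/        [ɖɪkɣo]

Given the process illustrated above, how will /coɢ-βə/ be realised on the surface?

The data show progressive place assimilation: /ʂ/ → [f] after /v/; /ʂ/ → [ʃ] after /t͡ʃ/; /β/ → [ɣ] after /k/. In each pair only place changes, matching the preceding consonant, while manner and voice stay constant.
The rule targets /β/ (voiced bilabial fricative), which sits after the trigger /ɢ/ (uvular).
Changing only its place to uvular gives [ʁ] — the voiced uvular fricative.

[coɢʁə]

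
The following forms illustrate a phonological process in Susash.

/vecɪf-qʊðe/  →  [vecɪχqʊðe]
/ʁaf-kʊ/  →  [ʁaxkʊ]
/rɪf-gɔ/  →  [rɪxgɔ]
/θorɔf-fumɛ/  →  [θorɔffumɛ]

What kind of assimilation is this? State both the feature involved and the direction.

regressive place assimilation

Comparing underlying and surface forms, /f/ → [χ] is the alternation; the neighbouring /q/ is constant.
The change labiodental → uvular matches the place of the following /q/, identifying this as place assimilation.
Manner and voice are unchanged, so the assimilation is partial, not total.
The other alternating forms pattern the same way: /f/ → [x] before /k/ (labiodental → velar, matching velar); /f/ → [x] before /g/ (labiodental → velar, matching velar) — only place changes, and always toward the following segment.
No alternation appears in [θorɔffumɛ]: there the adjacent consonants already agree in place (/f/ and /f/ are both labiodental), so this form is consistent with the same rule.
The trigger is the following segment, so the direction is regressive (anticipatory).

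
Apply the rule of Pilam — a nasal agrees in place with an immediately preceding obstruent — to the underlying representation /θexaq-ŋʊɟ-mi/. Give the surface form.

/ŋ/ is a voiced velar nasal. The preceding trigger /q/ is uvular, so /ŋ/ must become uvular as well.
A voiced uvular nasal is [ɴ], so the surface segment is [ɴ].
At the second juncture, /m/ likewise becomes [ɲ] adjacent to /ɟ/.

[θexaqɴʊɟɲi]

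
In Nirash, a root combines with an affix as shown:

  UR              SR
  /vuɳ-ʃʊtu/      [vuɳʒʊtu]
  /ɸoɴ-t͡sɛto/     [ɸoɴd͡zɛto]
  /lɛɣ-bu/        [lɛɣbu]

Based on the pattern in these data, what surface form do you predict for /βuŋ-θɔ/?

The data show progressive voicing assimilation: /ʃ/ → [ʒ] after /ɳ/; /t͡s/ → [d͡z] after /ɴ/. In each pair only voicing changes, matching the preceding consonant, while place and manner stay constant.
Nothing changes in [lɛɣbu]: there the adjacent consonants already agree in voicing (/b/ and /ɣ/ are both voiced), so this form is consistent with the same rule.
The rule targets /θ/ (voiceless dental fricative), which sits after the trigger /ŋ/ (voiced).
A voiced dental fricative is [ð], so the surface segment is [ð].

[βuŋðɔ]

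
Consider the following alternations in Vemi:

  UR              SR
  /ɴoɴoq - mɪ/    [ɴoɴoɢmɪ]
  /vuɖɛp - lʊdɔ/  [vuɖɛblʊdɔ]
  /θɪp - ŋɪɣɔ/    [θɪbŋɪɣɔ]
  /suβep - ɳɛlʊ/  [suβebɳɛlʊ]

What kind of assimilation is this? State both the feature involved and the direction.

The segment that alternates is /q/, which surfaces as [ɢ] when adjacent to /m/.
The change voiceless → voiced matches the voicing of the following /m/, identifying this as voicing assimilation.
Place and manner are unchanged, so the assimilation is partial, not total.
The same holds elsewhere in the data: /p/ → [b] before /l/ (voiceless → voiced, matching voiced); /p/ → [b] before /ŋ/ (voiceless → voiced, matching voiced); /p/ → [b] before /ɳ/ (voiceless → voiced, matching voiced) — only voicing changes, and always toward the following segment.
The trigger is the following segment, so the direction is regressive (anticipatory).

regressive voicing assimilation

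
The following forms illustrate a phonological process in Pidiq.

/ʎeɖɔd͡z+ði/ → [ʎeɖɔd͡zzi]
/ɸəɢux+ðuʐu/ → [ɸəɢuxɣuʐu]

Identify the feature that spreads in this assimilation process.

Comparing underlying and surface forms, /ð/ → [z] is the alternation; the neighbouring /d͡z/ is constant.
The change dental → alveolar matches the place of the preceding /d͡z/, identifying this as place assimilation.
Checking the remaining alternation: /ð/ → [ɣ] after /x/ (dental → velar, matching velar) — only place changes, and always toward the preceding segment.

place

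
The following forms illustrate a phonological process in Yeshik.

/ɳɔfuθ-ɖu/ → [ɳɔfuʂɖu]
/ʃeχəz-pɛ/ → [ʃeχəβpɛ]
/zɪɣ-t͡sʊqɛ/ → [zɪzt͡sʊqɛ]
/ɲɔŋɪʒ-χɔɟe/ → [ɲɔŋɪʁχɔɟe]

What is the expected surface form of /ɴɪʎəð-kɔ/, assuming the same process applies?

[ɴɪʎəɣkɔ]

The data show regressive place assimilation: /θ/ → [ʂ] before /ɖ/; /z/ → [β] before /p/; /ɣ/ → [z] before /t͡s/; /ʒ/ → [ʁ] before /χ/. In each pair only place changes, matching the following consonant, while manner and voice stay constant.
/ð/ is a voiced dental fricative. The following trigger /k/ is velar, so /ð/ must become velar as well.
A voiced velar fricative is [ɣ], so the surface segment is [ɣ].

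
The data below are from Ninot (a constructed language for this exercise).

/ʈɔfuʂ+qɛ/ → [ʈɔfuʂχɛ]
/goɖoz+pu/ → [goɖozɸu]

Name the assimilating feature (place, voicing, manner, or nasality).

Comparing underlying and surface forms, /q/ → [χ] is the alternation; the neighbouring /ʂ/ is constant.
/q/ is a stop while /ʂ/ is a fricative; the output [χ] is a fricative, matching the trigger — so the feature that spreads is manner.
Checking the remaining alternation: /p/ → [ɸ] after /z/ (stop → fricative, matching a fricative) — only manner changes, and always toward the preceding segment.

manner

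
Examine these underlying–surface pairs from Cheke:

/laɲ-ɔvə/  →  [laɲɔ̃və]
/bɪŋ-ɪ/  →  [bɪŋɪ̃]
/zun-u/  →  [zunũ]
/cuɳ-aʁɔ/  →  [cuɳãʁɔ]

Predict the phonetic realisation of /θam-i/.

[θamĩ]

The data show progressive nasality assimilation (vowel nasalisation): /ɔ/ → [ɔ̃] after /ɲ/; /ɪ/ → [ɪ̃] after /ŋ/; /u/ → [ũ] after /n/; /a/ → [ã] after /ɳ/ — a vowel is nasalised by an immediately preceding nasal consonant.
/i/ sits next to the nasal /m/ and is therefore nasalised to [ĩ].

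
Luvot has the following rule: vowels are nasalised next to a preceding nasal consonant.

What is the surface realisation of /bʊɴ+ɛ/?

[bʊɴɛ̃]

/ɛ/ sits next to the nasal /ɴ/ and is therefore nasalised to [ɛ̃].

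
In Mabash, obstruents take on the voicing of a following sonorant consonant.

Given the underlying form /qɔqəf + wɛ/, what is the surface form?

The rule targets /f/ (voiceless labiodental fricative), which sits before the trigger /w/ (voiced).
The voiced labiodental fricative is [v], so /f/ → [v].

[qɔqəvwɛ]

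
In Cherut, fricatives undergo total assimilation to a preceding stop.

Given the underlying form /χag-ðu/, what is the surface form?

/ð/ is the segment targeted by the rule; it sits immediately after /g/, so it assimilates completely and surfaces as [g].

[χaggu]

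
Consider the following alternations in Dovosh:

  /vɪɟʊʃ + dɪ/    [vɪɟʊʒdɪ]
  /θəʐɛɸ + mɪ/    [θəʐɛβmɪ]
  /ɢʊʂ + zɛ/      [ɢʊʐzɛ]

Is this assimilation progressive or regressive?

regressive

The segment that alternates is /ʃ/, which surfaces as [ʒ] when adjacent to /d/.
/ʃ/ is voiceless while /d/ is voiced; the output [ʒ] is voiced, matching the trigger — so the feature that spreads is voicing.
The same holds elsewhere in the data: /ɸ/ → [β] before /m/ (voiceless → voiced, matching voiced); /ʂ/ → [ʐ] before /z/ (voiceless → voiced, matching voiced) — only voicing changes, and always toward the following segment.
Since the segment that changes precedes the conditioning segment, the assimilation is regressive.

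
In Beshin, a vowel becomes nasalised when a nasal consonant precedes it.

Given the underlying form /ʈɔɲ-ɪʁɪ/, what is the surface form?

[ʈɔɲɪ̃ʁɪ]

/ɪ/ sits next to the nasal /ɲ/ and is therefore nasalised to [ɪ̃].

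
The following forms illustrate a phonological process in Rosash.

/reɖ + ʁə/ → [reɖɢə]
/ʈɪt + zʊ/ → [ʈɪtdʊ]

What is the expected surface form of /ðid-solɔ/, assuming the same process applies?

The data show progressive manner assimilation: /ʁ/ → [ɢ] after /ɖ/; /z/ → [d] after /t/. In each pair only manner changes, matching the preceding consonant, while place and voice stay constant.
The rule targets /s/ (voiceless alveolar fricative), which sits after the trigger /d/ (stop).
The voiceless alveolar stop is [t], so /s/ → [t].

[ðidtolɔ]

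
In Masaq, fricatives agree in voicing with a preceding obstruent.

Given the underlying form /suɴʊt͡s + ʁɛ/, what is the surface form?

[suɴʊt͡sχɛ]

/ʁ/ is a voiced uvular fricative. The preceding trigger /t͡s/ is voiceless, so /ʁ/ must become voiceless as well.
Changing only its voicing to voiceless gives [χ] — the voiceless uvular fricative.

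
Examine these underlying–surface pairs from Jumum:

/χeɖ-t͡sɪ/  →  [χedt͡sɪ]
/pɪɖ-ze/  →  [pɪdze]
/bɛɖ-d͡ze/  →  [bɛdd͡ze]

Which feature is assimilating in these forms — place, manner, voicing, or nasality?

place

The segment that alternates is /ɖ/, which surfaces as [d] when adjacent to /t͡s/.
The change retroflex → alveolar matches the place of the following /t͡s/, identifying this as place assimilation.
The other alternating forms pattern the same way: /ɖ/ → [d] before /z/ (retroflex → alveolar, matching alveolar); /ɖ/ → [d] before /d͡z/ (retroflex → alveolar, matching alveolar) — only place changes, and always toward the following segment.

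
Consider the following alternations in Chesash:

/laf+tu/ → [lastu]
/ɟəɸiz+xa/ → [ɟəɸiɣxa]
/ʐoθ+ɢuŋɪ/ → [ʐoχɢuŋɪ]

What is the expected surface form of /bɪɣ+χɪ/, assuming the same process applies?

The data show regressive place assimilation: /f/ → [s] before /t/; /z/ → [ɣ] before /x/; /θ/ → [χ] before /ɢ/. In each pair only place changes, matching the following consonant, while manner and voice stay constant.
The rule targets /ɣ/ (voiced velar fricative), which sits before the trigger /χ/ (uvular).
Changing only its place to uvular gives [ʁ] — the voiced uvular fricative.

[bɪʁχɪ]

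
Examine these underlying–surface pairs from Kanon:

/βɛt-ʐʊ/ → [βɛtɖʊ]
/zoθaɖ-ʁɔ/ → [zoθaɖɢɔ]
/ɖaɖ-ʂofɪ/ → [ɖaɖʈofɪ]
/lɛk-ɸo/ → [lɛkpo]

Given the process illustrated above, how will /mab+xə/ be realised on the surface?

[mabkə]

The data show progressive manner assimilation: /ʐ/ → [ɖ] after /t/; /ʁ/ → [ɢ] after /ɖ/; /ʂ/ → [ʈ] after /ɖ/; /ɸ/ → [p] after /k/. In each pair only manner changes, matching the preceding consonant, while place and voice stay constant.
/x/ is a voiceless velar fricative. The preceding trigger /b/ is a stop, so /x/ must become a stop as well.
Changing only its manner to stop gives [k] — the voiceless velar stop.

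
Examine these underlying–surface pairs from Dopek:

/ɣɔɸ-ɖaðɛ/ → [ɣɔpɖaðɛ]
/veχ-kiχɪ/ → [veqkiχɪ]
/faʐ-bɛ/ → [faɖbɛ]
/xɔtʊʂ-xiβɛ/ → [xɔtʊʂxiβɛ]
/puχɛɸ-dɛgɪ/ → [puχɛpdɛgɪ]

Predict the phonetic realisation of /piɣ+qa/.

[pigqa]

The data show regressive manner assimilation: /ɸ/ → [p] before /ɖ/; /χ/ → [q] before /k/; /ʐ/ → [ɖ] before /b/; /ɸ/ → [p] before /d/. In each pair only manner changes, matching the following consonant, while place and voice stay constant.
No alternation appears in [xɔtʊʂxiβɛ]: there the adjacent consonants already agree in manner (/ʂ/ and /x/ are both fricatives), so this form is consistent with the same rule.
/ɣ/ is a voiced velar fricative. The following trigger /q/ is a stop, so /ɣ/ must become a stop as well.
The voiced velar stop is [g], so /ɣ/ → [g].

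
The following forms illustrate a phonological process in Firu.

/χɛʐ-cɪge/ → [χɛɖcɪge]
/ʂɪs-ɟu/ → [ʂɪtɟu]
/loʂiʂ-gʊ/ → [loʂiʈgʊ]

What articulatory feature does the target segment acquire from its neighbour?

manner

The segment that alternates is /ʐ/, which surfaces as [ɖ] when adjacent to /c/.
The change fricative → stop matches the manner of the following /c/, identifying this as manner assimilation.
The other alternating forms pattern the same way: /s/ → [t] before /ɟ/ (fricative → stop, matching a stop); /ʂ/ → [ʈ] before /g/ (fricative → stop, matching a stop) — only manner changes, and always toward the following segment.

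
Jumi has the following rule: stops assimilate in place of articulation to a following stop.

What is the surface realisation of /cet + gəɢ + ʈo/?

[cekgəɖʈo]

The rule targets /t/ (voiceless alveolar stop), which sits before the trigger /g/ (velar).
Changing only its place to velar gives [k] — the voiceless velar stop.
At the second juncture, /ɢ/ likewise becomes [ɖ] adjacent to /ʈ/.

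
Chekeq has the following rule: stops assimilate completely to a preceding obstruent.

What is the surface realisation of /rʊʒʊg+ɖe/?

[rʊʒʊgge]

/ɖ/ is the segment targeted by the rule; it sits immediately after /g/, so it assimilates completely and surfaces as [g].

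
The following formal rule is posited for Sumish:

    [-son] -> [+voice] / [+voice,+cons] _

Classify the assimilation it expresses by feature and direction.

progressive voicing assimilation

The structural change is [+voice], and the conditioning segment [+voice,+cons] (a voiced consonant) is itself voiced, so the target comes to share the voicing of its neighbour — voicing assimilation.
Since the environment is written before the underscore, the trigger precedes the target; the direction is progressive.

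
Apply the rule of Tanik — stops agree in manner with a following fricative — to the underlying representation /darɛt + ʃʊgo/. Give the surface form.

[darɛsʃʊgo]

The rule targets /t/ (voiceless alveolar stop), which sits before the trigger /ʃ/ (fricative).
A voiceless alveolar fricative is [s], so the surface segment is [s].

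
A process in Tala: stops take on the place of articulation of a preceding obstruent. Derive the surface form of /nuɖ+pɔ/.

/p/ is a voiceless bilabial stop. The preceding trigger /ɖ/ is retroflex, so /p/ must become retroflex as well.
Changing only its place to retroflex gives [ʈ] — the voiceless retroflex stop.

[nuɖʈɔ]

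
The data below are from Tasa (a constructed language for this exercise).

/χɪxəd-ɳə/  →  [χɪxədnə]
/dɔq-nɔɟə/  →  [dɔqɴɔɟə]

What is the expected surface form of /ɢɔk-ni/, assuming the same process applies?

The data show progressive place assimilation: /ɳ/ → [n] after /d/; /n/ → [ɴ] after /q/. In each pair only place changes, matching the preceding consonant, while manner and voice stay constant.
/n/ is a voiced alveolar nasal. The preceding trigger /k/ is velar, so /n/ must become velar as well.
Changing only its place to velar gives [ŋ] — the voiced velar nasal.

[ɢɔkŋi]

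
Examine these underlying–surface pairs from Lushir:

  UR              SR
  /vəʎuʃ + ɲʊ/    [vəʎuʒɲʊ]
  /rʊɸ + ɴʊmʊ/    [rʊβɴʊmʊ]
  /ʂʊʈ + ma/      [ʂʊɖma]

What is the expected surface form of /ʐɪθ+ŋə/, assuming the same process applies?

The data show regressive voicing assimilation: /ʃ/ → [ʒ] before /ɲ/; /ɸ/ → [β] before /ɴ/; /ʈ/ → [ɖ] before /m/. In each pair only voicing changes, matching the following consonant, while place and manner stay constant.
/θ/ is a voiceless dental fricative. The following trigger /ŋ/ is voiced, so /θ/ must become voiced as well.
The voiced dental fricative is [ð], so /θ/ → [ð].

[ʐɪðŋə]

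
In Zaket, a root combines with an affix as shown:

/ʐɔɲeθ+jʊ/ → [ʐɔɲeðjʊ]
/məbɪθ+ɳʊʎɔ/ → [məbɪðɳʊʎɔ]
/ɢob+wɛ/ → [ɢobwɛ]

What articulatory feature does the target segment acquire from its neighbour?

voicing

Comparing underlying and surface forms, /θ/ → [ð] is the alternation; the neighbouring /j/ is constant.
/θ/ is voiceless while /j/ is voiced; the output [ð] is voiced, matching the trigger — so the feature that spreads is voicing.
The other alternating form patterns the same way: /θ/ → [ð] before /ɳ/ (voiceless → voiced, matching voiced) — only voicing changes, and always toward the following segment.
No alternation appears in [ɢobwɛ]: there the adjacent consonants already agree in voicing (/b/ and /w/ are both voiced), so this form is consistent with the same rule.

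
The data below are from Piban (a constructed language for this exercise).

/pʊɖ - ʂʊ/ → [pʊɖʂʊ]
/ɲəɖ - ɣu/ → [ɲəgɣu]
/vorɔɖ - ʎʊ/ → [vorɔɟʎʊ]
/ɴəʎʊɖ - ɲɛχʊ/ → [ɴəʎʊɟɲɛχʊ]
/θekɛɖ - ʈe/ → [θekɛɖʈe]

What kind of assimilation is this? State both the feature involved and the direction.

The segment that alternates is /ɖ/, which surfaces as [g] when adjacent to /ɣ/.
/ɖ/ is retroflex while /ɣ/ is velar; the output [g] is velar, matching the trigger — so the feature that spreads is place.
Manner and voice are unchanged, so the assimilation is partial, not total.
The same holds elsewhere in the data: /ɖ/ → [ɟ] before /ʎ/ (retroflex → palatal, matching palatal); /ɖ/ → [ɟ] before /ɲ/ (retroflex → palatal, matching palatal) — only place changes, and always toward the following segment.
No alternation appears in [pʊɖʂʊ], [θekɛɖʈe]: there the adjacent consonants already agree in place (/ɖ/ and /ʂ/ are both retroflex; /ɖ/ and /ʈ/ are both retroflex), so these forms are consistent with the same rule.
The trigger is the following segment, so the direction is regressive (anticipatory).

regressive place assimilation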